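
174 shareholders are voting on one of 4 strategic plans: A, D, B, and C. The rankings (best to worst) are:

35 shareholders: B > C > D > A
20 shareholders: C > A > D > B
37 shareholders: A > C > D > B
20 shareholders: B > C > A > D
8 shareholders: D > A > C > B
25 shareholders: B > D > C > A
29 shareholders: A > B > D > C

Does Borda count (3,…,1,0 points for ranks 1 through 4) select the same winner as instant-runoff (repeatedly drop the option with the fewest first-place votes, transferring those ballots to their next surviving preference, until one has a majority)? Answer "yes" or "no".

no

Borda — scores: A 274, D 195, B 298, C 277. Winner: B.
Instant-runoff — R1 A 66, D 8, B 80, C 20 (D out); R2 A 74, B 80, C 20 (C out); R3 A 94, B 80 (A winner). Winner: A.
The two methods disagree.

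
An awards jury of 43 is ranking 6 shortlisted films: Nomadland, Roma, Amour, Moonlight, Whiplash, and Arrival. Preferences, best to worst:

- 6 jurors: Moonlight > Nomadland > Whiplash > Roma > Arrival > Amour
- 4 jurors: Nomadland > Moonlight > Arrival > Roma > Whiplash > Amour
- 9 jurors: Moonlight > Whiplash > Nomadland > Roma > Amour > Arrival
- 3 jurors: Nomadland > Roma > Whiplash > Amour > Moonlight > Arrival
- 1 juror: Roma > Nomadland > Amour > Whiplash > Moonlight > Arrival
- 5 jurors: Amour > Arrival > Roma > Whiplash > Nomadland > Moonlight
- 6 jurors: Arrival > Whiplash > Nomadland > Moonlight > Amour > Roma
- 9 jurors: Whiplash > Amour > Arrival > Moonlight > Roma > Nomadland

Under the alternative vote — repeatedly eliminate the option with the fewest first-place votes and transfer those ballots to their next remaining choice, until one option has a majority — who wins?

Whiplash

Round 1: Nomadland 7, Roma 1, Amour 5, Moonlight 15, Whiplash 9, Arrival 6. Eliminate Roma.
Round 2: Nomadland 8, Amour 5, Moonlight 15, Whiplash 9, Arrival 6. Eliminate Amour.
Round 3: Nomadland 8, Moonlight 15, Whiplash 9, Arrival 11. Eliminate Nomadland.
Round 4: Moonlight 19, Whiplash 13, Arrival 11. Eliminate Arrival.
Round 5: Moonlight 19, Whiplash 24. Whiplash has a majority.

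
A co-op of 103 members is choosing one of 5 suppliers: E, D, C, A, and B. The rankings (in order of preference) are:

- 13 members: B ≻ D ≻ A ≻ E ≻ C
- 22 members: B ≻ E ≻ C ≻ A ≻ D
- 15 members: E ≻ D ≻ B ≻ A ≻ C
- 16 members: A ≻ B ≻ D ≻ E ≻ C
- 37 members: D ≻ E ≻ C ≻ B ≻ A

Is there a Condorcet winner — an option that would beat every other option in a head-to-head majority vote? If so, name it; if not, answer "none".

D vs E: 66–37 for D.
D vs C: 81–22 for D.
D vs A: 65–38 for D.
D vs B: 52–51 for D.
D beats every other option head-to-head.

D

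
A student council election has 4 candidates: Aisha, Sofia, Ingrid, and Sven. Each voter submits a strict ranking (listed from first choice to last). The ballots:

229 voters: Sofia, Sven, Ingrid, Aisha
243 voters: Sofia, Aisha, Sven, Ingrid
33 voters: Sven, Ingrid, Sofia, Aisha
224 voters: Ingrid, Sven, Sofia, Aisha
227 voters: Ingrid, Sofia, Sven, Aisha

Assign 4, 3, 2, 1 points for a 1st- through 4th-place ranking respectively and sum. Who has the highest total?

Sofia

Aisha: 229·1 + 243·3 + 33·1 + 224·1 + 227·1 = 1442
Sofia: 229·4 + 243·4 + 33·2 + 224·2 + 227·3 = 3083
Ingrid: 229·2 + 243·1 + 33·3 + 224·4 + 227·4 = 2604
Sven: 229·3 + 243·2 + 33·4 + 224·3 + 227·2 = 2431
Sofia has the highest Borda score (3083).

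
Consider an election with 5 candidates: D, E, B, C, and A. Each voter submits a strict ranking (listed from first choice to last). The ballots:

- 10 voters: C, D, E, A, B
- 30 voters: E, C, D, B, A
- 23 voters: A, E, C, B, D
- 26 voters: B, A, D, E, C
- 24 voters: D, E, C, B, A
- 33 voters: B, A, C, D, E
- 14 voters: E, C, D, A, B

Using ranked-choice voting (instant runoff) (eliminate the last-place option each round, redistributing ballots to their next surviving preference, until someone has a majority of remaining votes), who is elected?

E

Round 1: D 24, E 44, B 59, C 10, A 23. Eliminate C.
Round 2: D 34, E 44, B 59, A 23. Eliminate A.
Round 3: D 34, E 67, B 59. Eliminate D.
Round 4: E 101, B 59. E has a majority.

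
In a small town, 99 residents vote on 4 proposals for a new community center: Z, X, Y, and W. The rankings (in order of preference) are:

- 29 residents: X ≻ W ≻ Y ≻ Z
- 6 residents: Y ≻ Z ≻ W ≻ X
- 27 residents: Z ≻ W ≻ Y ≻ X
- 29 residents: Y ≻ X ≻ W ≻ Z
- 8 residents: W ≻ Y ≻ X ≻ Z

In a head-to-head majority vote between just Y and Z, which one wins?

Voters preferring Y to Z: 72; preferring Z to Y: 27.
Y wins the head-to-head.

Y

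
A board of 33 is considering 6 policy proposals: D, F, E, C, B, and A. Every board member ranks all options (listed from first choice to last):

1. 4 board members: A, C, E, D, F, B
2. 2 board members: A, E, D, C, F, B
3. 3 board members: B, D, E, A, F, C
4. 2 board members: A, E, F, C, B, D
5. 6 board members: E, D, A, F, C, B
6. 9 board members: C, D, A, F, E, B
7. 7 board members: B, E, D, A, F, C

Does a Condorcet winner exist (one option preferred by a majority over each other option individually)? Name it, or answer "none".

Checking pairwise contests:
E beats D 21–12.
D beats F 31–2.
A beats E 17–16.
D beats C 18–15.
D beats B 21–12.
D beats A 25–8.
Every option loses at least one head-to-head, so there is no Condorcet winner.

none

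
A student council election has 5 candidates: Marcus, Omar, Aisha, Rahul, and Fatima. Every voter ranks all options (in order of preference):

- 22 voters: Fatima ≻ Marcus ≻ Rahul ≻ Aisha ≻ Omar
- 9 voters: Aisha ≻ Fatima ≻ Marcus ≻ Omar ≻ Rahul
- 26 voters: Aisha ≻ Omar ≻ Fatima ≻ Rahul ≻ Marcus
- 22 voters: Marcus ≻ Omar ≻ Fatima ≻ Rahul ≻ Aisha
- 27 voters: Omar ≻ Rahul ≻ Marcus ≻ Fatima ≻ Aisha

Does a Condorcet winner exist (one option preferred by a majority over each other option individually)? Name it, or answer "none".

Checking pairwise contests:
Fatima beats Marcus 57–49.
Aisha beats Omar 57–49.
Marcus beats Aisha 71–35.
Omar beats Rahul 84–22.
Omar beats Fatima 75–31.
Every option loses at least one head-to-head, so there is no Condorcet winner.

none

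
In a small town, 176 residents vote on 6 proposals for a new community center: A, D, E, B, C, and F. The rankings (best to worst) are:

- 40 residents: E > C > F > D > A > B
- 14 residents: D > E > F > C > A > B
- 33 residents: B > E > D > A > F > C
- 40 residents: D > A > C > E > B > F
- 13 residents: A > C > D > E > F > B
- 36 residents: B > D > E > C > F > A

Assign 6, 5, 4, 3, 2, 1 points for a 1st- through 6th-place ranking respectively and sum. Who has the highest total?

D

A: 40·2 + 14·2 + 33·3 + 40·5 + 13·6 + 36·1 = 521
D: 40·3 + 14·6 + 33·4 + 40·6 + 13·4 + 36·5 = 808
E: 40·6 + 14·5 + 33·5 + 40·3 + 13·3 + 36·4 = 778
B: 40·1 + 14·1 + 33·6 + 40·2 + 13·1 + 36·6 = 561
C: 40·5 + 14·3 + 33·1 + 40·4 + 13·5 + 36·3 = 608
F: 40·4 + 14·4 + 33·2 + 40·1 + 13·2 + 36·2 = 420
D has the highest Borda score (808).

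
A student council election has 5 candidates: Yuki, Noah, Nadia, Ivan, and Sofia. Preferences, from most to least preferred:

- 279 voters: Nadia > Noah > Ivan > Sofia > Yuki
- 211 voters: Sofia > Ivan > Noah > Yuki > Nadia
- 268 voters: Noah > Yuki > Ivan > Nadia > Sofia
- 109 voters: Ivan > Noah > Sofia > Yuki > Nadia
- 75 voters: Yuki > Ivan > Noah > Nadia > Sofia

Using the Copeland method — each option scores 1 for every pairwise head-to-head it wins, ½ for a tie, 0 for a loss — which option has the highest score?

Noah

Yuki: beats Nadia; loses to Noah, Ivan, and Sofia → score 1.
Noah: beats Yuki, Nadia, Ivan, and Sofia → score 4.
Nadia: beats Sofia; loses to Yuki, Noah, and Ivan → score 1.
Ivan: beats Yuki, Nadia, and Sofia; loses to Noah → score 3.
Sofia: beats Yuki; loses to Noah, Nadia, and Ivan → score 1.
Noah has the best pairwise record.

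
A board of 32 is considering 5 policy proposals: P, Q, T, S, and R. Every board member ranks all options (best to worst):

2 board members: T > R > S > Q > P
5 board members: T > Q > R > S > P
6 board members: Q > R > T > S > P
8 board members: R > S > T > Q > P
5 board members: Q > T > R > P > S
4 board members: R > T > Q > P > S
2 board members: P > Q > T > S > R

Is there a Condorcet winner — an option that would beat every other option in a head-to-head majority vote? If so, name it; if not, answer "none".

none

Checking pairwise contests:
Q beats P 30–2.
T beats Q 19–13.
R beats T 18–14.
Q beats S 22–10.
Q beats R 18–14.
Every option loses at least one head-to-head, so there is no Condorcet winner.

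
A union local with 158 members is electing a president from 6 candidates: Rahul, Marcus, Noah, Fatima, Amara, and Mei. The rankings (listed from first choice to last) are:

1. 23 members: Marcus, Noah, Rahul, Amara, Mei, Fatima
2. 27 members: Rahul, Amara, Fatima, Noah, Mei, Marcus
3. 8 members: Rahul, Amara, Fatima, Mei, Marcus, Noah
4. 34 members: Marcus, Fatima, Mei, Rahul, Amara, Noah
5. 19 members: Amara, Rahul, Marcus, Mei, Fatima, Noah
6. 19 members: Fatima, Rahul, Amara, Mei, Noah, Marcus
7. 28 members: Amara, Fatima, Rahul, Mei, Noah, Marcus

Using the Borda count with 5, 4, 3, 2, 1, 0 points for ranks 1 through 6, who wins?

Rahul: 23·3 + 27·5 + 8·5 + 34·2 + 19·4 + 19·4 + 28·3 = 548
Marcus: 23·5 + 27·0 + 8·1 + 34·5 + 19·3 + 19·0 + 28·0 = 350
Noah: 23·4 + 27·2 + 8·0 + 34·0 + 19·0 + 19·1 + 28·1 = 193
Fatima: 23·0 + 27·3 + 8·3 + 34·4 + 19·1 + 19·5 + 28·4 = 467
Amara: 23·2 + 27·4 + 8·4 + 34·1 + 19·5 + 19·3 + 28·5 = 512
Mei: 23·1 + 27·1 + 8·2 + 34·3 + 19·2 + 19·2 + 28·2 = 300
Rahul has the highest Borda score (548).

Rahul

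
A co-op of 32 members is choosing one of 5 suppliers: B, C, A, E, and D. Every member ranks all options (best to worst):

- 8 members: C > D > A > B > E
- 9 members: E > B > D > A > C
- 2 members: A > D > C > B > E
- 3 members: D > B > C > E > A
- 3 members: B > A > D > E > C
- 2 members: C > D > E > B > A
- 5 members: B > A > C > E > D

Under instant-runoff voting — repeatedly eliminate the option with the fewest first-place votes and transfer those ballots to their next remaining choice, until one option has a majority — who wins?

B

Round 1: B 8, C 10, A 2, E 9, D 3. Eliminate A.
Round 2: B 8, C 10, E 9, D 5. Eliminate D.
Round 3: B 11, C 12, E 9. Eliminate E.
Round 4: B 20, C 12. B has a majority.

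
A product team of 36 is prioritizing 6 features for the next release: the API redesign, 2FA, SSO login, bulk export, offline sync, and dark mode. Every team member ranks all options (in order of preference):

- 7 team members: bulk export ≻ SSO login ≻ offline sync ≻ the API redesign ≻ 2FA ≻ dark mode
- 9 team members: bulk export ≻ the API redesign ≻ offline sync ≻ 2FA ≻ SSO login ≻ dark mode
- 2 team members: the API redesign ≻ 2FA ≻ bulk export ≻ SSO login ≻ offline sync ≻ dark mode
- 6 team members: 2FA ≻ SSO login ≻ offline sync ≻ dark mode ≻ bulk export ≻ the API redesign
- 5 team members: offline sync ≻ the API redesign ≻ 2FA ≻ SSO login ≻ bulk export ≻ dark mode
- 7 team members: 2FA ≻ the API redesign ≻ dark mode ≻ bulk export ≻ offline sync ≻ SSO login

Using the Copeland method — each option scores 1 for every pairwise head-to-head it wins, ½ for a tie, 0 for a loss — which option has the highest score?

bulk export

the API redesign: beats 2FA, SSO login, and dark mode; ties offline sync; loses to bulk export → score 3.5.
2FA: beats SSO login, bulk export, and dark mode; loses to the API redesign and offline sync → score 3.
SSO login: beats dark mode; loses to the API redesign, 2FA, bulk export, and offline sync → score 1.
bulk export: beats the API redesign, SSO login, offline sync, and dark mode; loses to 2FA → score 4.
offline sync: beats 2FA, SSO login, and dark mode; ties the API redesign; loses to bulk export → score 3.5.
dark mode: loses to the API redesign, 2FA, SSO login, bulk export, and offline sync → score 0.
bulk export has the best pairwise record.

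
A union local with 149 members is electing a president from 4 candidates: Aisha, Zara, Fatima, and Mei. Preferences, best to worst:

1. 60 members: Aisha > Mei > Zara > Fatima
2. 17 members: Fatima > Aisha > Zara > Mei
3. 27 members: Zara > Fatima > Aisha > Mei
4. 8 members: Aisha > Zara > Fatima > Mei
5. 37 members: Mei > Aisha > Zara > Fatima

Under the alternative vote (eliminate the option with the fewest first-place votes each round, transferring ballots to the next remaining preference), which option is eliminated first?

Fatima

Round 1: Aisha 68, Zara 27, Fatima 17, Mei 37. Eliminate Fatima.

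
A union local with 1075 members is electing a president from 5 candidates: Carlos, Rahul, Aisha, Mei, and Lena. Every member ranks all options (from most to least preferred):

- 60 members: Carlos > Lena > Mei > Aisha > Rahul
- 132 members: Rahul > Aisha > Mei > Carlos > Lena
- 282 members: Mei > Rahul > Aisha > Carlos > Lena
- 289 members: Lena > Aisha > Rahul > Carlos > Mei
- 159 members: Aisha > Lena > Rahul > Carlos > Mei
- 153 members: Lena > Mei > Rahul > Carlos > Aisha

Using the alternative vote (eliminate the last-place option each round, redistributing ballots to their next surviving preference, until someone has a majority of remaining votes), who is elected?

Round 1: Carlos 60, Rahul 132, Aisha 159, Mei 282, Lena 442. Eliminate Carlos.
Round 2: Rahul 132, Aisha 159, Mei 282, Lena 502. Eliminate Rahul.
Round 3: Aisha 291, Mei 282, Lena 502. Eliminate Mei.
Round 4: Aisha 573, Lena 502. Aisha has a majority.

Aisha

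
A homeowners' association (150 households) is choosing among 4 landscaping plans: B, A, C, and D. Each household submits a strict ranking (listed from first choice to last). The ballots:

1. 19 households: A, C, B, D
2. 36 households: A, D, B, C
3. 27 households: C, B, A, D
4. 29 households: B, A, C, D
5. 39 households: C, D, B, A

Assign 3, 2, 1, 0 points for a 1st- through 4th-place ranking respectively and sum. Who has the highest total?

B: 19·1 + 36·1 + 27·2 + 29·3 + 39·1 = 235
A: 19·3 + 36·3 + 27·1 + 29·2 + 39·0 = 250
C: 19·2 + 36·0 + 27·3 + 29·1 + 39·3 = 265
D: 19·0 + 36·2 + 27·0 + 29·0 + 39·2 = 150
C has the highest Borda score (265).

C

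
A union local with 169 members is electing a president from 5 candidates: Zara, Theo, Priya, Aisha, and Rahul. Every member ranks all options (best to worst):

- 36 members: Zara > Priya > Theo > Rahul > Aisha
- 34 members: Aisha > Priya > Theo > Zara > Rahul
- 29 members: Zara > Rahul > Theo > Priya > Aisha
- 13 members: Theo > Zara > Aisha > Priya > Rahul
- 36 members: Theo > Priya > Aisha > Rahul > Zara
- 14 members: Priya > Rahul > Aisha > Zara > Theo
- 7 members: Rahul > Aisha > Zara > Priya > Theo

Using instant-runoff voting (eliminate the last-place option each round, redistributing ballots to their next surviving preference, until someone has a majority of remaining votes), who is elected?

Round 1: Zara 65, Theo 49, Priya 14, Aisha 34, Rahul 7. Eliminate Rahul.
Round 2: Zara 65, Theo 49, Priya 14, Aisha 41. Eliminate Priya.
Round 3: Zara 65, Theo 49, Aisha 55. Eliminate Theo.
Round 4: Zara 78, Aisha 91. Aisha has a majority.

Aisha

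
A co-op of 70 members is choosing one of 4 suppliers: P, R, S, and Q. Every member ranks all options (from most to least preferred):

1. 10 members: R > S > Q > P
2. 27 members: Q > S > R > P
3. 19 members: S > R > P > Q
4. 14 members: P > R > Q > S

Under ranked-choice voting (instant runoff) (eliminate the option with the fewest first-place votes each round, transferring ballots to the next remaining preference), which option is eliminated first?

Round 1: P 14, R 10, S 19, Q 27. Eliminate R.

R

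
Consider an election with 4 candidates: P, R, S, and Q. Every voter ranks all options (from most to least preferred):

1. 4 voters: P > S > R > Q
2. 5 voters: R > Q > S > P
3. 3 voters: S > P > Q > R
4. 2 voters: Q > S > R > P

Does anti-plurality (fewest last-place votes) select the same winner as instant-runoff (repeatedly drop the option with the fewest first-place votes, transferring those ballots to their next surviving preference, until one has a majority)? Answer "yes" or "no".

Anti-plurality — last-place votes: P 7, R 3, S 0, Q 4. Winner: S.
Instant-runoff — R1 P 4, R 5, S 3, Q 2 (Q out); R2 P 4, R 5, S 5 (P out); R3 R 5, S 9 (S winner). Winner: S.
The two methods agree.

yes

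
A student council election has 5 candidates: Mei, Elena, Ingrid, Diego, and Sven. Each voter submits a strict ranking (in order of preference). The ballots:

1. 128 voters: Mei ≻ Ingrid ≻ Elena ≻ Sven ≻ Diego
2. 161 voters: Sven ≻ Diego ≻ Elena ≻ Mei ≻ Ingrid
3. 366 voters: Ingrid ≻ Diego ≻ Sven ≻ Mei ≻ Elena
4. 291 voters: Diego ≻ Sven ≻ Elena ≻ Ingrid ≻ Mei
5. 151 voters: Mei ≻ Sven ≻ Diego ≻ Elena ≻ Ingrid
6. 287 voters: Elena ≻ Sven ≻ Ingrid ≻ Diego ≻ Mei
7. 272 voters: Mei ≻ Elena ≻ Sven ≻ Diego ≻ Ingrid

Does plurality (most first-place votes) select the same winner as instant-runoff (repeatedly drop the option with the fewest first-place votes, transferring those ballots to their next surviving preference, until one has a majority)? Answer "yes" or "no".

Plurality — first-place votes: Mei 551, Elena 287, Ingrid 366, Diego 291, Sven 161. Winner: Mei.
Instant-runoff — R1 Mei 551, Elena 287, Ingrid 366, Diego 291, Sven 161 (Sven out); R2 Mei 551, Elena 287, Ingrid 366, Diego 452 (Elena out); R3 Mei 551, Ingrid 653, Diego 452 (Diego out); R4 Mei 712, Ingrid 944 (Ingrid winner). Winner: Ingrid.
The two methods disagree.

no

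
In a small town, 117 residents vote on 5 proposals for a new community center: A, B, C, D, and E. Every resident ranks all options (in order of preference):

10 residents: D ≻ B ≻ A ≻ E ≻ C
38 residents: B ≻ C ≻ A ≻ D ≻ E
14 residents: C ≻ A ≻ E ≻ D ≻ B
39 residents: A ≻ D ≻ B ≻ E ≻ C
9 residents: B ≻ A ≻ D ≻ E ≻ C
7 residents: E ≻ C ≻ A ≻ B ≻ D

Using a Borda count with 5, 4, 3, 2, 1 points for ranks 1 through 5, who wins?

A

A: 10·3 + 38·3 + 14·4 + 39·5 + 9·4 + 7·3 = 452
B: 10·4 + 38·5 + 14·1 + 39·3 + 9·5 + 7·2 = 420
C: 10·1 + 38·4 + 14·5 + 39·1 + 9·1 + 7·4 = 308
D: 10·5 + 38·2 + 14·2 + 39·4 + 9·3 + 7·1 = 344
E: 10·2 + 38·1 + 14·3 + 39·2 + 9·2 + 7·5 = 231
A has the highest Borda score (452).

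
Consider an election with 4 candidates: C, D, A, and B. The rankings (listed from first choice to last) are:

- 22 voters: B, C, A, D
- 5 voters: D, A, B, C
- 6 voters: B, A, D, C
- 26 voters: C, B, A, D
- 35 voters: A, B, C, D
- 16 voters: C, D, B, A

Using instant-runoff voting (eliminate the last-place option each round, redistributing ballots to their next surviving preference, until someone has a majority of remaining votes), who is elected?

C

Round 1: C 42, D 5, A 35, B 28. Eliminate D.
Round 2: C 42, A 40, B 28. Eliminate B.
Round 3: C 64, A 46. C has a majority.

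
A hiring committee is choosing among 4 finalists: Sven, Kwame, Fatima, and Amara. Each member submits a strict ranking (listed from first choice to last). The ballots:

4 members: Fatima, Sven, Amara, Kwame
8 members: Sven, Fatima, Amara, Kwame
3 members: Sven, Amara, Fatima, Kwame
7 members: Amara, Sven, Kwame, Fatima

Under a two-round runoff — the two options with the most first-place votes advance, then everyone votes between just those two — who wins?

Sven

Round 1 first-place votes: Sven 11, Kwame 0, Fatima 4, Amara 7.
Sven and Amara advance.
Runoff: Sven is preferred to Amara by 15 voters; Amara by 7.
Sven wins the runoff.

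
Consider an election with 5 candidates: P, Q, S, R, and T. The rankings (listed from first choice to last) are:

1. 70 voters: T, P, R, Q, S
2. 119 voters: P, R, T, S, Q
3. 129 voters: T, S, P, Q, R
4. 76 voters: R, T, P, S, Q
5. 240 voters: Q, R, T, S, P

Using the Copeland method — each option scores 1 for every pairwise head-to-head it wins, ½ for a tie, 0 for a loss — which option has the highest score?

T

P: beats Q and R; loses to S and T → score 2.
Q: beats R; loses to P, S, and T → score 1.
S: beats P and Q; loses to R and T → score 2.
R: beats S and T; loses to P and Q → score 2.
T: beats P, Q, and S; loses to R → score 3.
T has the best pairwise record.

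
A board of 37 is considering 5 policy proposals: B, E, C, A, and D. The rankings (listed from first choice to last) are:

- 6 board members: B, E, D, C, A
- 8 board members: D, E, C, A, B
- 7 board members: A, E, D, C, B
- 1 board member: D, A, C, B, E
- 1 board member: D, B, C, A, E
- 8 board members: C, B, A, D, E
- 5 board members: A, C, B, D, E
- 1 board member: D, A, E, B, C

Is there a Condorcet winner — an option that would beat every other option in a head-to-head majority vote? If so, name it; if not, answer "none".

Checking pairwise contests:
C beats B 29–8.
B beats E 21–16.
E beats C 22–15.
C beats A 23–14.
B beats D 19–18.
Every option loses at least one head-to-head, so there is no Condorcet winner.

none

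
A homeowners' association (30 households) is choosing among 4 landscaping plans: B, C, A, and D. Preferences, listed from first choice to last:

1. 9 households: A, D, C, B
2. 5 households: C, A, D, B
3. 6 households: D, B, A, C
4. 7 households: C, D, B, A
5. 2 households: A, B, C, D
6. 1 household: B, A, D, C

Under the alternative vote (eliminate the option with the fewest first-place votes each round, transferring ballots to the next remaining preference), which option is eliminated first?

Round 1: B 1, C 12, A 11, D 6. Eliminate B.

B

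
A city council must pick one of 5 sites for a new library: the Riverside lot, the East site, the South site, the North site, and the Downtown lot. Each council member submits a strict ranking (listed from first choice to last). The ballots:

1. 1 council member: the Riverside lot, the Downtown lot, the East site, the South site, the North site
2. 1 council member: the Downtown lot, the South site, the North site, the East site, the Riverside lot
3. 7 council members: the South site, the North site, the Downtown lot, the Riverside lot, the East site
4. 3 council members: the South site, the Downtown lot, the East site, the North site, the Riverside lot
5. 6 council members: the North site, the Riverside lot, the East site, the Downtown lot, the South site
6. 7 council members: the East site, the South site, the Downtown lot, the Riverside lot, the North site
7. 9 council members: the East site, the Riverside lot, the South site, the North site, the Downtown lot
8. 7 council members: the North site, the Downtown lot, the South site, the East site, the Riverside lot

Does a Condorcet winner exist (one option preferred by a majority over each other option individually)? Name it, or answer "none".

none

Checking pairwise contests:
the East site beats the Riverside lot 27–14.
the North site beats the East site 21–20.
the East site beats the South site 23–18.
the South site beats the North site 28–13.
the East site beats the Downtown lot 22–19.
Every option loses at least one head-to-head, so there is no Condorcet winner.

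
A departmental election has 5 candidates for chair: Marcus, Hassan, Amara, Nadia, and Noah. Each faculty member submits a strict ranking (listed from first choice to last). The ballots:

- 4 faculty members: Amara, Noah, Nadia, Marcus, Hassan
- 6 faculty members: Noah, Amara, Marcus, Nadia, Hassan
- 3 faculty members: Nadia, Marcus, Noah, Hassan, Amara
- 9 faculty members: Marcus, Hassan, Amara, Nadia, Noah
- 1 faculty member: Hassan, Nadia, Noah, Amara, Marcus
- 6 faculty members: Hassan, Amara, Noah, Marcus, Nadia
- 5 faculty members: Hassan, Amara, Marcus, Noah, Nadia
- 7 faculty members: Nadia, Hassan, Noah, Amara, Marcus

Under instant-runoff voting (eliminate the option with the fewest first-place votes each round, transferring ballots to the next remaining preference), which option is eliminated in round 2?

Round 1: Marcus 9, Hassan 12, Amara 4, Nadia 10, Noah 6. Eliminate Amara.
Round 2: Marcus 9, Hassan 12, Nadia 10, Noah 10. Eliminate Marcus.

Marcus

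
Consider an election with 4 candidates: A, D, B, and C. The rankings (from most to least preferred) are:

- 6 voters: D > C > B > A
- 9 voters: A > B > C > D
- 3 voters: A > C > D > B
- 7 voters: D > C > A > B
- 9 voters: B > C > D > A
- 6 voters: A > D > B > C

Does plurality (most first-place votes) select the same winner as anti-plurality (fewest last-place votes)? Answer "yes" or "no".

Plurality — first-place votes: A 18, D 13, B 9, C 0. Winner: A.
Anti-plurality — last-place votes: A 15, D 9, B 10, C 6. Winner: C.
The two methods disagree.

no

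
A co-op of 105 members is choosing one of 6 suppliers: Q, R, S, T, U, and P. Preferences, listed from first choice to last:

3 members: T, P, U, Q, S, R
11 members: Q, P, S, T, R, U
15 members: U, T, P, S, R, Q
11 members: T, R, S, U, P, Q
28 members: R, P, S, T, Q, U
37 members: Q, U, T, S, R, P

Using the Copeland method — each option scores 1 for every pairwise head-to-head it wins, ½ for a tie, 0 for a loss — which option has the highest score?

Q: beats U; loses to R, S, T, and P → score 1.
R: beats Q and P; loses to S, T, and U → score 2.
S: beats Q and R; loses to T, U, and P → score 2.
T: beats Q, R, S, U, and P → score 5.
U: beats R, S, and P; loses to Q and T → score 3.
P: beats Q and S; loses to R, T, and U → score 2.
T has the best pairwise record.

T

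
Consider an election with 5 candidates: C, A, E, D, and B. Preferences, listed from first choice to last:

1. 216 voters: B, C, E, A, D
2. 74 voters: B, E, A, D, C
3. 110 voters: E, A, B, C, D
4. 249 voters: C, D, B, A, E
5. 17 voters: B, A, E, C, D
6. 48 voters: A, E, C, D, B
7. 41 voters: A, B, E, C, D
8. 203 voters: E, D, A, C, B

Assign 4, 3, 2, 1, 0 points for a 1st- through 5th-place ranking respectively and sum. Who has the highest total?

C: 216·3 + 74·0 + 110·1 + 249·4 + 17·1 + 48·2 + 41·1 + 203·1 = 2111
A: 216·1 + 74·2 + 110·3 + 249·1 + 17·3 + 48·4 + 41·4 + 203·2 = 1756
E: 216·2 + 74·3 + 110·4 + 249·0 + 17·2 + 48·3 + 41·2 + 203·4 = 2166
D: 216·0 + 74·1 + 110·0 + 249·3 + 17·0 + 48·1 + 41·0 + 203·3 = 1478
B: 216·4 + 74·4 + 110·2 + 249·2 + 17·4 + 48·0 + 41·3 + 203·0 = 2069
E has the highest Borda score (2166).

E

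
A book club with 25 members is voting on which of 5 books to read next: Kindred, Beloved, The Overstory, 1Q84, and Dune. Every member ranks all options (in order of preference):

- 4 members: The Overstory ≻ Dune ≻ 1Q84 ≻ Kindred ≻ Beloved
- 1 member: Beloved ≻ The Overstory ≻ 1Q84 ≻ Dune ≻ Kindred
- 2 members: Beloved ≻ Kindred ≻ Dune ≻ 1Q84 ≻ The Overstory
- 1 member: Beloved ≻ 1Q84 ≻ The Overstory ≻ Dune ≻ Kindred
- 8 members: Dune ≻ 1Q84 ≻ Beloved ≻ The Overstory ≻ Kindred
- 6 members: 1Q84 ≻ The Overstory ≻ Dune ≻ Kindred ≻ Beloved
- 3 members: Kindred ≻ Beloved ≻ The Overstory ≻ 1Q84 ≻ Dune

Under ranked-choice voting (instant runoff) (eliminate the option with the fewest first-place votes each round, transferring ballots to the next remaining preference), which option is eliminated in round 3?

1Q84

Round 1: Kindred 3, Beloved 4, The Overstory 4, 1Q84 6, Dune 8. Eliminate Kindred.
Round 2: Beloved 7, The Overstory 4, 1Q84 6, Dune 8. Eliminate The Overstory.
Round 3: Beloved 7, 1Q84 6, Dune 12. Eliminate 1Q84.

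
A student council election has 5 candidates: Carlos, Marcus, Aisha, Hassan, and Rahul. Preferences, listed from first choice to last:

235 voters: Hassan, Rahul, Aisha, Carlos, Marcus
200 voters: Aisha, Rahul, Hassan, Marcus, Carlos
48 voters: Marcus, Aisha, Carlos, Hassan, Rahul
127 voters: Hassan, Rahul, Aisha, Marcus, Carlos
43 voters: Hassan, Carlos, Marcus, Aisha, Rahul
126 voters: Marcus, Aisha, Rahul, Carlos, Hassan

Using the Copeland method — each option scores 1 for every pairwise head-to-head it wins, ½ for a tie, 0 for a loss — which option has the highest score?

Hassan

Carlos: loses to Marcus, Aisha, Hassan, and Rahul → score 0.
Marcus: beats Carlos; loses to Aisha, Hassan, and Rahul → score 1.
Aisha: beats Carlos, Marcus, and Rahul; loses to Hassan → score 3.
Hassan: beats Carlos, Marcus, Aisha, and Rahul → score 4.
Rahul: beats Carlos and Marcus; loses to Aisha and Hassan → score 2.
Hassan has the best pairwise record.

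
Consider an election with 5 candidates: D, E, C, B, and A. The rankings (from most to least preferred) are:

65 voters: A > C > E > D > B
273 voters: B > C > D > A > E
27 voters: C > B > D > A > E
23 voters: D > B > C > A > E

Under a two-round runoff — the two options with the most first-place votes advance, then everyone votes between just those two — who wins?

B

Round 1 first-place votes: D 23, E 0, C 27, B 273, A 65.
B and A advance.
Runoff: B is preferred to A by 323 voters; A by 65.
B wins the runoff.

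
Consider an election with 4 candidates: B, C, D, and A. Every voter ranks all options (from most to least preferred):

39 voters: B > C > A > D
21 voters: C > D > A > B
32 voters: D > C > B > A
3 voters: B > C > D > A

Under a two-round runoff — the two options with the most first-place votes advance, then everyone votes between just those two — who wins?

Round 1 first-place votes: B 42, C 21, D 32, A 0.
B and D advance.
Runoff: B is preferred to D by 42 voters; D by 53.
D wins the runoff.

D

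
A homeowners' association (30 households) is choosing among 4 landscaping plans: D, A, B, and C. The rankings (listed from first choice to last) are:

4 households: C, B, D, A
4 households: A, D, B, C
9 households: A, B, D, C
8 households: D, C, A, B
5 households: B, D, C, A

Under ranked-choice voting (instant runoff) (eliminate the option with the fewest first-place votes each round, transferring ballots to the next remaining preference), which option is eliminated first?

Round 1: D 8, A 13, B 5, C 4. Eliminate C.

C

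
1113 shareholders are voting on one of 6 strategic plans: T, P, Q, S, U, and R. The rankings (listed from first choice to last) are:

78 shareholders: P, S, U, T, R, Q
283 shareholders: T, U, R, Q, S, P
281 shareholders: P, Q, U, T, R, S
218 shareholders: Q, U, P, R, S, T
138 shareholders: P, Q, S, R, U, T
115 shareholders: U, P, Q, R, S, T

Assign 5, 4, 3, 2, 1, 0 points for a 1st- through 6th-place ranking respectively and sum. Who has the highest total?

T: 78·2 + 283·5 + 281·2 + 218·0 + 138·0 + 115·0 = 2133
P: 78·5 + 283·0 + 281·5 + 218·3 + 138·5 + 115·4 = 3599
Q: 78·0 + 283·2 + 281·4 + 218·5 + 138·4 + 115·3 = 3677
S: 78·4 + 283·1 + 281·0 + 218·1 + 138·3 + 115·1 = 1342
U: 78·3 + 283·4 + 281·3 + 218·4 + 138·1 + 115·5 = 3794
R: 78·1 + 283·3 + 281·1 + 218·2 + 138·2 + 115·2 = 2150
U has the highest Borda score (3794).

U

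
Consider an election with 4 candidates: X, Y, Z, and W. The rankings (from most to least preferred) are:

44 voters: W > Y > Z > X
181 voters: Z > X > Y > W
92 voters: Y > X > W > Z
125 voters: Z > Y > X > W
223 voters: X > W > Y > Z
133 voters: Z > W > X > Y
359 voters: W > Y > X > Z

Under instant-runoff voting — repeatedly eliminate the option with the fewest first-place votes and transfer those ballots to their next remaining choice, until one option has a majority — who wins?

W

Round 1: X 223, Y 92, Z 439, W 403. Eliminate Y.
Round 2: X 315, Z 439, W 403. Eliminate X.
Round 3: Z 439, W 718. W has a majority.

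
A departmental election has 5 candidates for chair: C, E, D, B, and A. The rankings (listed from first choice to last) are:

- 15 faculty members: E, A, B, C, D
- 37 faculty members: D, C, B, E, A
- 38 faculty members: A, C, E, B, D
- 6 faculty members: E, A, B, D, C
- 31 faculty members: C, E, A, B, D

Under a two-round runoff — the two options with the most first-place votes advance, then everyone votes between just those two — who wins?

A

Round 1 first-place votes: C 31, E 21, D 37, B 0, A 38.
A and D advance.
Runoff: A is preferred to D by 90 voters; D by 37.
A wins the runoff.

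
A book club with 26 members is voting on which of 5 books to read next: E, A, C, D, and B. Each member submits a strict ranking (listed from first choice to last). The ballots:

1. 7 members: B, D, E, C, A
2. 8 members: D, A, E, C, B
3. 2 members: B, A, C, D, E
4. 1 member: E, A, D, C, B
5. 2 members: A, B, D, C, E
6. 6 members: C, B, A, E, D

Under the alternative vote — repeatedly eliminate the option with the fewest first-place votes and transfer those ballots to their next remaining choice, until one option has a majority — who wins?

Round 1: E 1, A 2, C 6, D 8, B 9. Eliminate E.
Round 2: A 3, C 6, D 8, B 9. Eliminate A.
Round 3: C 6, D 9, B 11. Eliminate C.
Round 4: D 9, B 17. B has a majority.

B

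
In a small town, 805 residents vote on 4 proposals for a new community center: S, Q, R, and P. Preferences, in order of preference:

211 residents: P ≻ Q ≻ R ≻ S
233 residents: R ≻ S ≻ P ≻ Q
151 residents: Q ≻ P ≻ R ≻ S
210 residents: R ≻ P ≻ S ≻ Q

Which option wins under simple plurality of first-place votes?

First-place votes: S 0, Q 151, R 443, P 211.
R has the most first-place votes.

R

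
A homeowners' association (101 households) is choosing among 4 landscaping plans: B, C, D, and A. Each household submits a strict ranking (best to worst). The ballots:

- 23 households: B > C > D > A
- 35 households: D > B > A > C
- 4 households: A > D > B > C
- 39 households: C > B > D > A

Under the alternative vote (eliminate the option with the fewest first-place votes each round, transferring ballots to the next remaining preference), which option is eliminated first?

A

Round 1: B 23, C 39, D 35, A 4. Eliminate A.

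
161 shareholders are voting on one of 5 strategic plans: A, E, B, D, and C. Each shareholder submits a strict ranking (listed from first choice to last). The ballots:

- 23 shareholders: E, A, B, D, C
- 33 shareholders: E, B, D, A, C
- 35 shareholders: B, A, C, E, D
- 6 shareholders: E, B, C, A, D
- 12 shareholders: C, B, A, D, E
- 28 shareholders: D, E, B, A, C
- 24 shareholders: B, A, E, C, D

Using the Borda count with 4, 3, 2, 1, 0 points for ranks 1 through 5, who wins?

A: 23·3 + 33·1 + 35·3 + 6·1 + 12·2 + 28·1 + 24·3 = 337
E: 23·4 + 33·4 + 35·1 + 6·4 + 12·0 + 28·3 + 24·2 = 415
B: 23·2 + 33·3 + 35·4 + 6·3 + 12·3 + 28·2 + 24·4 = 491
D: 23·1 + 33·2 + 35·0 + 6·0 + 12·1 + 28·4 + 24·0 = 213
C: 23·0 + 33·0 + 35·2 + 6·2 + 12·4 + 28·0 + 24·1 = 154
B has the highest Borda score (491).

B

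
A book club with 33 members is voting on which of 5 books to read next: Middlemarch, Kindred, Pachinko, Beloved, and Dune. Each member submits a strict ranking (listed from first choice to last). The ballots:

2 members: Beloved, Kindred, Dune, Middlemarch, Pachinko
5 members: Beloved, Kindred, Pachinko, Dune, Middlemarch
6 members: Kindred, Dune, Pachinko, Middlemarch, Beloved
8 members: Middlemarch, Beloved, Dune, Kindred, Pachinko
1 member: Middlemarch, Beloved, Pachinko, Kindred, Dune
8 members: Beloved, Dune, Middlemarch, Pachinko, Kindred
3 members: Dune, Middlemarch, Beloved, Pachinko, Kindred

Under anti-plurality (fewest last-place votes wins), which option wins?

Dune

Last-place votes: Middlemarch 5, Kindred 11, Pachinko 10, Beloved 6, Dune 1.
Dune is ranked last by the fewest voters, so Dune wins.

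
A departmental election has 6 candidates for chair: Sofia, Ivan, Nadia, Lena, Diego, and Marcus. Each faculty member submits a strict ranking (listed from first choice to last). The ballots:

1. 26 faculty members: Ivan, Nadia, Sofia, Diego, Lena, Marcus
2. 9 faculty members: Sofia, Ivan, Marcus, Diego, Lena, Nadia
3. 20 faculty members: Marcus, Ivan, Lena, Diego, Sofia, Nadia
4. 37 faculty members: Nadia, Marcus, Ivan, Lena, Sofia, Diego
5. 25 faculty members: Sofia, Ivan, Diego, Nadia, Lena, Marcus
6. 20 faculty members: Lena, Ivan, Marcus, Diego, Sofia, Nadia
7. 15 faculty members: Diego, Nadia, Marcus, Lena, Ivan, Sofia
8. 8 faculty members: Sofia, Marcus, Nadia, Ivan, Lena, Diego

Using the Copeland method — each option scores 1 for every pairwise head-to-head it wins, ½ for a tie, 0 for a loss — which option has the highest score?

Sofia: beats Nadia and Diego; loses to Ivan, Lena, and Marcus → score 2.
Ivan: beats Sofia, Nadia, Lena, and Diego; ties Marcus → score 4.5.
Nadia: beats Lena and Marcus; loses to Sofia, Ivan, and Diego → score 2.
Lena: beats Sofia and Diego; loses to Ivan, Nadia, and Marcus → score 2.
Diego: beats Nadia; loses to Sofia, Ivan, Lena, and Marcus → score 1.
Marcus: beats Sofia, Lena, and Diego; ties Ivan; loses to Nadia → score 3.5.
Ivan has the best pairwise record.

Ivan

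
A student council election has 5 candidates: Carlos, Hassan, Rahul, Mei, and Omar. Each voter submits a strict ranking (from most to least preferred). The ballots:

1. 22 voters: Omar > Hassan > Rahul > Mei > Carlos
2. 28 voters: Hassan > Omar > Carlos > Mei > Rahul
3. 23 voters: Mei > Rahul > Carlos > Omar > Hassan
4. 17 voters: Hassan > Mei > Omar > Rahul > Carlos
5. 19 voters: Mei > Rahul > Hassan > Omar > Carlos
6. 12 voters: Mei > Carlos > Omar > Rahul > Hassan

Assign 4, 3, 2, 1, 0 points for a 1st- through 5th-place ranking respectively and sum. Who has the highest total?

Mei

Carlos: 22·0 + 28·2 + 23·2 + 17·0 + 19·0 + 12·3 = 138
Hassan: 22·3 + 28·4 + 23·0 + 17·4 + 19·2 + 12·0 = 284
Rahul: 22·2 + 28·0 + 23·3 + 17·1 + 19·3 + 12·1 = 199
Mei: 22·1 + 28·1 + 23·4 + 17·3 + 19·4 + 12·4 = 317
Omar: 22·4 + 28·3 + 23·1 + 17·2 + 19·1 + 12·2 = 272
Mei has the highest Borda score (317).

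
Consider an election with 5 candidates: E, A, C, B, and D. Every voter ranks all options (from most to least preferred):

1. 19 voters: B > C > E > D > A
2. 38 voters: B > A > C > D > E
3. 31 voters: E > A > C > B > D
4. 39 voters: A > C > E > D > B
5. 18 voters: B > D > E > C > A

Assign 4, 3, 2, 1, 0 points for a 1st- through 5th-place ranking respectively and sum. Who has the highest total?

A

E: 19·2 + 38·0 + 31·4 + 39·2 + 18·2 = 276
A: 19·0 + 38·3 + 31·3 + 39·4 + 18·0 = 363
C: 19·3 + 38·2 + 31·2 + 39·3 + 18·1 = 330
B: 19·4 + 38·4 + 31·1 + 39·0 + 18·4 = 331
D: 19·1 + 38·1 + 31·0 + 39·1 + 18·3 = 150
A has the highest Borda score (363).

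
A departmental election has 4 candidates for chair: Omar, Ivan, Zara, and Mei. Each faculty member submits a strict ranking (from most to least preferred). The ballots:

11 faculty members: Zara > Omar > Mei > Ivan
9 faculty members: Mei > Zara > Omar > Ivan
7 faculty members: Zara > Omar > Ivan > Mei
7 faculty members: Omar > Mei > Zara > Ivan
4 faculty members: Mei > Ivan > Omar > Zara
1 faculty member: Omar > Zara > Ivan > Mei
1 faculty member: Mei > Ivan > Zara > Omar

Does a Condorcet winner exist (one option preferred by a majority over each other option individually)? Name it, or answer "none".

Checking pairwise contests:
Zara beats Omar 28–12.
Omar beats Ivan 35–5.
Mei beats Zara 21–19.
Omar beats Mei 26–14.
Every option loses at least one head-to-head, so there is no Condorcet winner.

none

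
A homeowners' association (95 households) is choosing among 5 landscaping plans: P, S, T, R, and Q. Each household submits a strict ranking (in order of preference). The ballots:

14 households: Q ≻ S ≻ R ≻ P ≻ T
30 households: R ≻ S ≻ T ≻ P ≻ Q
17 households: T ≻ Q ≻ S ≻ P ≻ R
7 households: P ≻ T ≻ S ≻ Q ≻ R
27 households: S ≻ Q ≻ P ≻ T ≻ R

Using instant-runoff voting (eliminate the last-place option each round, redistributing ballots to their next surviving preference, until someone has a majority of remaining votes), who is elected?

Round 1: P 7, S 27, T 17, R 30, Q 14. Eliminate P.
Round 2: S 27, T 24, R 30, Q 14. Eliminate Q.
Round 3: S 41, T 24, R 30. Eliminate T.
Round 4: S 65, R 30. S has a majority.

S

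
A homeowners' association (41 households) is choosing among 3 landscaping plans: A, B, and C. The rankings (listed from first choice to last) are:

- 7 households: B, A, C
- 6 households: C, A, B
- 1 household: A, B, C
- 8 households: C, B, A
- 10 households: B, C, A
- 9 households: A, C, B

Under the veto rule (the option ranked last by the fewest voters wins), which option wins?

Last-place votes: A 18, B 15, C 8.
C is ranked last by the fewest voters, so C wins.

C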